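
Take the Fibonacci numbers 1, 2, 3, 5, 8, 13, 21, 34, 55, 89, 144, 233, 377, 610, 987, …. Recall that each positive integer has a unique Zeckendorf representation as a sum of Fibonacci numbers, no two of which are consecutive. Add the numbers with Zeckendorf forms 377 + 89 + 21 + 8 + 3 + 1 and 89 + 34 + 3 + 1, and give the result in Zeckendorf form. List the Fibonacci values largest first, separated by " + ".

The two numbers are 499 and 127, so their sum is 626.
take 610 (≤ 626); 626 − 610 = 16
take 13 (≤ 16); 16 − 13 = 3
take 3 (≤ 3); 3 − 3 = 0

610 + 13 + 3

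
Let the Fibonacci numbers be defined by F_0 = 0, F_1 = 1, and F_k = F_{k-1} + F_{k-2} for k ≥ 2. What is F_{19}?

4181

Iterating the recurrence up to F_{15} = 610 and F_{14} = 377:
F_{16} = F_{15} + F_{14} = 610 + 377 = 987
F_{17} = F_{16} + F_{15} = 987 + 610 = 1597
F_{18} = F_{17} + F_{16} = 1597 + 987 = 2584
F_{19} = F_{18} + F_{17} = 2584 + 1597 = 4181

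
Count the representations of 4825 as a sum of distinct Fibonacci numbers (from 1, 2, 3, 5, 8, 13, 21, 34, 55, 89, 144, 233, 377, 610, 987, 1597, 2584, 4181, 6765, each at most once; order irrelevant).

41

Each representation comes from the Zeckendorf form by replacing some F_k with F_{k−1} + F_{k−2} where possible.
4825 = 4181+610+34 = 4181+610+21+13 = 4181+377+233+34 = 4181+610+21+8+5 = 4181+377+233+21+13 = … (36 more), for 41 in all.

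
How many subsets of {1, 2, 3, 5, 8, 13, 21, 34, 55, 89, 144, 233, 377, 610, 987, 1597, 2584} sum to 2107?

Starting from the Zeckendorf form and repeatedly splitting a term F_k into F_{k−1} + F_{k−2} (when neither is already used) reaches every representation.
2107 = 1597+377+89+34+8+2 = 1597+377+89+34+5+3+2 = 1597+377+89+21+13+8+2 = 1597+233+144+89+34+8+2 = 987+610+377+89+34+8+2 = … (19 more), for 24 in all.

24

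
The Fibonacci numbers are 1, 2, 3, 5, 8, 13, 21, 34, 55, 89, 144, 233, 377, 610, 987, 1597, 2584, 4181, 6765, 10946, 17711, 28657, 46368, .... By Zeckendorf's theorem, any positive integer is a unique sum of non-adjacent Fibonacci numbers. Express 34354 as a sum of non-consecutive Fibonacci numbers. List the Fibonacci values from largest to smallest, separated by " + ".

28657 + 4181 + 987 + 377 + 144 + 8

largest Fibonacci ≤ 34354 is 28657; 34354 − 28657 = 5697
largest Fibonacci ≤ 5697 is 4181; 5697 − 4181 = 1516
largest Fibonacci ≤ 1516 is 987; 1516 − 987 = 529
largest Fibonacci ≤ 529 is 377; 529 − 377 = 152
largest Fibonacci ≤ 152 is 144; 152 − 144 = 8
largest Fibonacci ≤ 8 is 8; 8 − 8 = 0
So 34354 = 28657 + 4181 + 987 + 377 + 144 + 8, with no two terms consecutive in the sequence.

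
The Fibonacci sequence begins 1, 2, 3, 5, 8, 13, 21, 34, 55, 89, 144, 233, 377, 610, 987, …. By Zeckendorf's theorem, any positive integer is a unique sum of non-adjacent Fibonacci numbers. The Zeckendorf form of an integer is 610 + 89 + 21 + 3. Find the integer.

610 + 89 + 21 + 3 = 723.

723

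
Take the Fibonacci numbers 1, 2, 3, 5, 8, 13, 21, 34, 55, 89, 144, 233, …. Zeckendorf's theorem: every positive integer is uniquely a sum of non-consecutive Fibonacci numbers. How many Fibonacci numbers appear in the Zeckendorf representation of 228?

4

Greedily peel off the largest Fibonacci term at each step:
228: greatest Fibonacci not exceeding it is 144, leaving 84
84: greatest Fibonacci not exceeding it is 55, leaving 29
29: greatest Fibonacci not exceeding it is 21, leaving 8
8: greatest Fibonacci not exceeding it is 8, leaving 0
228 = 144 + 55 + 21 + 8, which has 4 terms.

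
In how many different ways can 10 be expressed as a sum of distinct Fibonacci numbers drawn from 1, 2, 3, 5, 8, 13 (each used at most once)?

Starting from the Zeckendorf form and repeatedly splitting a term F_k into F_{k−1} + F_{k−2} (when neither is already used) reaches every representation.
10 = 8+2 = 5+3+2 — 2 representations.

2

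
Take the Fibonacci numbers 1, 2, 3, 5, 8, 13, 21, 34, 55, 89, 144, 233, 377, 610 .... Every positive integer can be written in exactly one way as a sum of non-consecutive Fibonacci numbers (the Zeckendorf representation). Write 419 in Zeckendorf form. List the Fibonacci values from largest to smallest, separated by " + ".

419: greatest Fibonacci not exceeding it is 377, leaving 42
42: greatest Fibonacci not exceeding it is 34, leaving 8
8: greatest Fibonacci not exceeding it is 8, leaving 0
So 419 = 377 + 34 + 8, with no two terms consecutive in the sequence.

377 + 34 + 8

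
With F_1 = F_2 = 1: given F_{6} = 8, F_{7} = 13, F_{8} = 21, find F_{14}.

377

By the addition formula F_{m+n} = F_m F_{n+1} + F_{m−1} F_n with m=7, n=7: F_{14} = 13·21 + 8·13 = 273 + 104 = 377.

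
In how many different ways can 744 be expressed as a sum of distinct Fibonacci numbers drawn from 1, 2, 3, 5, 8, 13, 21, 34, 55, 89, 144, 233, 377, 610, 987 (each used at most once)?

21

744 = 610+89+34+8+3 = 610+89+34+8+2+1 = 610+89+21+13+8+3 = … (18 more), for 21 in all.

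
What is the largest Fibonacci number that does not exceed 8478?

6765

6765 ≤ 8478 < 10946, so the largest Fibonacci number not exceeding 8478 is 6765.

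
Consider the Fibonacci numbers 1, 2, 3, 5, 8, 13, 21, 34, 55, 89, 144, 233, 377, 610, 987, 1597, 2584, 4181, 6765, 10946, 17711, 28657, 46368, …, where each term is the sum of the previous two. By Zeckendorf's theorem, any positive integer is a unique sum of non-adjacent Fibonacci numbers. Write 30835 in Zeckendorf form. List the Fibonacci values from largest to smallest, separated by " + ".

28657 + 1597 + 377 + 144 + 55 + 5

30835 − 28657 = 2178
2178 − 1597 = 581
581 − 377 = 204
204 − 144 = 60
60 − 55 = 5
5 − 5 = 0
So 30835 = 28657 + 1597 + 377 + 144 + 55 + 5, with no two terms consecutive in the sequence.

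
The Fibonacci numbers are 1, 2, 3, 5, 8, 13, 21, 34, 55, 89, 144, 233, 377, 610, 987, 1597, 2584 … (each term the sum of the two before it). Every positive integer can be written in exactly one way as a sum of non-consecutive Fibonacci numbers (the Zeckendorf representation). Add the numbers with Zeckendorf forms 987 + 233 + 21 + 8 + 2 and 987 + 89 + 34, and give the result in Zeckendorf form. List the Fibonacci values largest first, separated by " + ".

The two numbers are 1251 and 1110, so their sum is 2361.
2361 − 1597 = 764
764 − 610 = 154
154 − 144 = 10
10 − 8 = 2
2 − 2 = 0

1597 + 610 + 144 + 8 + 2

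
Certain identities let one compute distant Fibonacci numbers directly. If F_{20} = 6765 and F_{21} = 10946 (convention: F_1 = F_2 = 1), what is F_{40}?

By the doubling identity F_{2k} = F_k(2F_{k+1} − F_k): F_{40} = 6765·(2·10946 − 6765) = 6765·15127 = 102334155.

102334155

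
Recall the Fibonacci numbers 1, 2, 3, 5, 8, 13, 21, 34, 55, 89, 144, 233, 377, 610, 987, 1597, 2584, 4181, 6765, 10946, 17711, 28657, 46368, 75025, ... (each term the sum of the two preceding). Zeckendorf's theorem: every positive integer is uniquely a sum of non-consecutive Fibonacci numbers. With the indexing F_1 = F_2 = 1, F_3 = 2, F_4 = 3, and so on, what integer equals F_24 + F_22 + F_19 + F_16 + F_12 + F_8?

69412

F_24 + F_22 + F_19 + F_16 + F_12 + F_8 = 46368 + 17711 + 4181 + 987 + 144 + 21 = 69412.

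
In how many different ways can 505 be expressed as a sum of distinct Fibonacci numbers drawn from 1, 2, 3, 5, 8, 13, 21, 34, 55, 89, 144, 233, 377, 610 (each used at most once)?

16

Starting from the Zeckendorf form and repeatedly splitting a term F_k into F_{k−1} + F_{k−2} (when neither is already used) reaches every representation.
505 = 377+89+34+5 = 377+89+34+3+2 = 377+89+21+13+5 = 233+144+89+34+5 = … (12 more), for 16 in all.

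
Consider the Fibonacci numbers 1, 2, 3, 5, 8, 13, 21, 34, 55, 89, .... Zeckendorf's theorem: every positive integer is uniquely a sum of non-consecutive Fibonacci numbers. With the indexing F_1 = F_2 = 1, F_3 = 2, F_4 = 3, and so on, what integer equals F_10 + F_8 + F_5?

F_10 + F_8 + F_5 = 55 + 21 + 5 = 81.

81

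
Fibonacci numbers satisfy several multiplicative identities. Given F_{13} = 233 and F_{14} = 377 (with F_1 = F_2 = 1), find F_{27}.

By F_{2k+1} = F_k² + F_{k+1}²: F_{27} = 233² + 377² = 54289 + 142129 = 196418.

196418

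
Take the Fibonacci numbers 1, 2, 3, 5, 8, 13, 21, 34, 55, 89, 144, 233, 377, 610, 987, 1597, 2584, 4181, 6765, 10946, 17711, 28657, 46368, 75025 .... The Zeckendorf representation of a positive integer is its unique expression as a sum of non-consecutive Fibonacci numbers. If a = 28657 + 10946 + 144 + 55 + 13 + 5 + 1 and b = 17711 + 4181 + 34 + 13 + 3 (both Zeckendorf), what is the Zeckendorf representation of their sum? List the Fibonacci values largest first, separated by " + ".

The two numbers are 39821 and 21942, so their sum is 61763.
Greedy algorithm:
subtract 46368 from 61763: 15395 remains
subtract 10946 from 15395: 4449 remains
subtract 4181 from 4449: 268 remains
subtract 233 from 268: 35 remains
subtract 34 from 35: 1 remains
subtract 1 from 1: 0 remains

46368 + 10946 + 4181 + 233 + 34 + 1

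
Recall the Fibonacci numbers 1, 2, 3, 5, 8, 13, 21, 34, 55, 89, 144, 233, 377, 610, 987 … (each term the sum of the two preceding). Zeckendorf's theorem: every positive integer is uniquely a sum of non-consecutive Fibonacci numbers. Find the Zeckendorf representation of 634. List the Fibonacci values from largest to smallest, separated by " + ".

610 + 21 + 3

Repeatedly subtract the largest Fibonacci number that fits:
take 610 (≤ 634); 634 − 610 = 24
take 21 (≤ 24); 24 − 21 = 3
take 3 (≤ 3); 3 − 3 = 0
So 634 = 610 + 21 + 3, with no two terms consecutive in the sequence.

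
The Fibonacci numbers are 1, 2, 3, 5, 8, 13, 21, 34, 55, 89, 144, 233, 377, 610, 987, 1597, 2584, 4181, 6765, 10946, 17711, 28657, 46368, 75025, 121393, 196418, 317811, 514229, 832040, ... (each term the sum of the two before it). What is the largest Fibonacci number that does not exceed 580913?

514229

514229 ≤ 580913 < 832040, so the largest Fibonacci number not exceeding 580913 is 514229.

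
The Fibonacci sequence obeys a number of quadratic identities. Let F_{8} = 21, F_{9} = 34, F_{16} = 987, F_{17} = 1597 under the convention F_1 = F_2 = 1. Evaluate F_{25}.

75025

By the addition formula F_{m+n} = F_m F_{n+1} + F_{m−1} F_n with m=9, n=16: F_{25} = 34·1597 + 21·987 = 54298 + 20727 = 75025.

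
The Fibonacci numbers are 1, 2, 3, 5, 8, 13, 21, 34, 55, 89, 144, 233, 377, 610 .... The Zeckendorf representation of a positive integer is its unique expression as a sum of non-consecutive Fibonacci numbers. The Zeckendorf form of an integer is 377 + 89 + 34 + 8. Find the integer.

377 + 89 + 34 + 8 = 508.

508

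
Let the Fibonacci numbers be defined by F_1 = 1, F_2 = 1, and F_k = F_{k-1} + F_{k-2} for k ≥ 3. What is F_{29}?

514229

Iterating the recurrence up to F_{25} = 75025 and F_{24} = 46368:
F_{26} = F_{25} + F_{24} = 75025 + 46368 = 121393
F_{27} = F_{26} + F_{25} = 121393 + 75025 = 196418
F_{28} = F_{27} + F_{26} = 196418 + 121393 = 317811
F_{29} = F_{28} + F_{27} = 317811 + 196418 = 514229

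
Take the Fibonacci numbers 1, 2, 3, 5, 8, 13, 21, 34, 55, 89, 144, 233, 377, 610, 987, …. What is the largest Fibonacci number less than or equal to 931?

610 ≤ 931 < 987, so the largest Fibonacci number not exceeding 931 is 610.

610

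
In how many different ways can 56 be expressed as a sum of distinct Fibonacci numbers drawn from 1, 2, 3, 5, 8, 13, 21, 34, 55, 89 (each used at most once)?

4

Each representation comes from the Zeckendorf form by replacing some F_k with F_{k−1} + F_{k−2} where possible.
56 = 55+1 = 34+21+1 = 34+13+8+1 = 34+13+5+3+1 — 4 representations.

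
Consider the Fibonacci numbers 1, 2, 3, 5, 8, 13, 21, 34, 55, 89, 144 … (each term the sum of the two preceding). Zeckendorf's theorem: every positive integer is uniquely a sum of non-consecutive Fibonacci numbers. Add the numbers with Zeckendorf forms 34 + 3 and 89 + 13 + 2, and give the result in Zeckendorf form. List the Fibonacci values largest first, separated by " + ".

The two numbers are 37 and 104, so their sum is 141.
Greedily peel off the largest Fibonacci term at each step:
subtract 89 from 141: 52 remains
subtract 34 from 52: 18 remains
subtract 13 from 18: 5 remains
subtract 5 from 5: 0 remains

89 + 34 + 13 + 5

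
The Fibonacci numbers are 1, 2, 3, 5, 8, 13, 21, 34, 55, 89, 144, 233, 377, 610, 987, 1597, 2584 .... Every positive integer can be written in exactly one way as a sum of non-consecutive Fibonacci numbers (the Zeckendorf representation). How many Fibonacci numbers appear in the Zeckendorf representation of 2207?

2

2207 − 1597 = 610
610 − 610 = 0
2207 = 1597 + 610, which has 2 terms.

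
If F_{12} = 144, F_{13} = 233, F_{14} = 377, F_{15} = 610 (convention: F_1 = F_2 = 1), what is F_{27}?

196418

By the addition formula F_{m+n} = F_m F_{n+1} + F_{m−1} F_n with m=15, n=12: F_{27} = 610·233 + 377·144 = 142130 + 54288 = 196418.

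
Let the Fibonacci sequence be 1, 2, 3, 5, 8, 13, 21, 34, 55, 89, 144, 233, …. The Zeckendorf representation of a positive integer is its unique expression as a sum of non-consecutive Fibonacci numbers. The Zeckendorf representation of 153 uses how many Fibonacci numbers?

3

take 144 (≤ 153); 153 − 144 = 9
take 8 (≤ 9); 9 − 8 = 1
take 1 (≤ 1); 1 − 1 = 0
153 = 144 + 8 + 1, which has 3 terms.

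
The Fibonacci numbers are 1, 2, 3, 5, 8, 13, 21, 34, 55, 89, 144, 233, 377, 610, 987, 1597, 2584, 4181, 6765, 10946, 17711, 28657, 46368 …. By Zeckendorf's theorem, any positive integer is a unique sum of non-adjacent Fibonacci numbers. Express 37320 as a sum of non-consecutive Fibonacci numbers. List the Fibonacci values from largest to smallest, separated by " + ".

28657 + 6765 + 1597 + 233 + 55 + 13

Greedy algorithm:
take 28657 (≤ 37320); 37320 − 28657 = 8663
take 6765 (≤ 8663); 8663 − 6765 = 1898
take 1597 (≤ 1898); 1898 − 1597 = 301
take 233 (≤ 301); 301 − 233 = 68
take 55 (≤ 68); 68 − 55 = 13
take 13 (≤ 13); 13 − 13 = 0
So 37320 = 28657 + 6765 + 1597 + 233 + 55 + 13, with no two terms consecutive in the sequence.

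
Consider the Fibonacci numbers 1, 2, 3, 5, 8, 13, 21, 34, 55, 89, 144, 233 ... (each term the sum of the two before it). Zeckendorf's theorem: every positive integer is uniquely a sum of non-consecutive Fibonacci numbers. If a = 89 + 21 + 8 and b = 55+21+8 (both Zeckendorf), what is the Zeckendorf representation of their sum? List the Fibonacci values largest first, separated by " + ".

144 + 55 + 3

The two numbers are 118 and 84, so their sum is 202.
subtract 144 from 202: 58 remains
subtract 55 from 58: 3 remains
subtract 3 from 3: 0 remains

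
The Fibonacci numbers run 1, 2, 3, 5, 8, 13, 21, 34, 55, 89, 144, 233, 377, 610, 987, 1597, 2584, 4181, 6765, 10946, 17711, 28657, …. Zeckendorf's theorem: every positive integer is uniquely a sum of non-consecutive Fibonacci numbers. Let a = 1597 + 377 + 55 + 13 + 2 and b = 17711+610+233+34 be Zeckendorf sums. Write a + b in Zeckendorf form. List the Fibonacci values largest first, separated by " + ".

The two numbers are 2044 and 18588, so their sum is 20632.
subtract 17711 from 20632: 2921 remains
subtract 2584 from 2921: 337 remains
subtract 233 from 337: 104 remains
subtract 89 from 104: 15 remains
subtract 13 from 15: 2 remains
subtract 2 from 2: 0 remains

17711 + 2584 + 233 + 89 + 13 + 2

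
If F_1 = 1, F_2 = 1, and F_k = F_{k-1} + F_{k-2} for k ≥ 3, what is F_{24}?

46368

Iterating the recurrence up to F_{17} = 1597 and F_{16} = 987:
F_{18} = F_{17} + F_{16} = 1597 + 987 = 2584
F_{19} = F_{18} + F_{17} = 2584 + 1597 = 4181
F_{20} = F_{19} + F_{18} = 4181 + 2584 = 6765
F_{21} = F_{20} + F_{19} = 6765 + 4181 = 10946
F_{22} = F_{21} + F_{20} = 10946 + 6765 = 17711
F_{23} = F_{22} + F_{21} = 17711 + 10946 = 28657
F_{24} = F_{23} + F_{22} = 28657 + 17711 = 46368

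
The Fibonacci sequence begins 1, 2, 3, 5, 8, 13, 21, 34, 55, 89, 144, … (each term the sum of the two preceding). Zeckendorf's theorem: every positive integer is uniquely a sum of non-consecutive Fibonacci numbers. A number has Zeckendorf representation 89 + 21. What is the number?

89 + 21 = 110.

110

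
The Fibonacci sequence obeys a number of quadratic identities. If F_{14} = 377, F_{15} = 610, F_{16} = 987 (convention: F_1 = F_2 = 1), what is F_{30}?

832040

By the addition formula F_{m+n} = F_m F_{n+1} + F_{m−1} F_n with m=15, n=15: F_{30} = 610·987 + 377·610 = 602070 + 229970 = 832040.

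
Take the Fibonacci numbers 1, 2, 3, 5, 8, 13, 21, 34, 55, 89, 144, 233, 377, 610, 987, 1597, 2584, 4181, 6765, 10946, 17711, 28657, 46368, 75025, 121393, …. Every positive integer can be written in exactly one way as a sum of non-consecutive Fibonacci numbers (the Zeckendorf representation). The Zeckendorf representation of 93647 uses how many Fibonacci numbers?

subtract 75025 from 93647: 18622 remains
subtract 17711 from 18622: 911 remains
subtract 610 from 911: 301 remains
subtract 233 from 301: 68 remains
subtract 55 from 68: 13 remains
subtract 13 from 13: 0 remains
93647 = 75025 + 17711 + 610 + 233 + 55 + 13, which has 6 terms.

6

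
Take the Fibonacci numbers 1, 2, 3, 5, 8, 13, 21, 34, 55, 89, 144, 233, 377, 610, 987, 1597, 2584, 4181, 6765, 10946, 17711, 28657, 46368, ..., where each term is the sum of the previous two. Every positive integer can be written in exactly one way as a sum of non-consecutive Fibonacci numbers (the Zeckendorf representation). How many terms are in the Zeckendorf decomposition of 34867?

5

Repeatedly subtract the largest Fibonacci number that fits:
28657 ≤ 34867 < 46368, so take 28657; remainder 6210
4181 ≤ 6210 < 6765, so take 4181; remainder 2029
1597 ≤ 2029 < 2584, so take 1597; remainder 432
377 ≤ 432 < 610, so take 377; remainder 55
55 ≤ 55 < 89, so take 55; remainder 0
34867 = 28657 + 4181 + 1597 + 377 + 55, which has 5 terms.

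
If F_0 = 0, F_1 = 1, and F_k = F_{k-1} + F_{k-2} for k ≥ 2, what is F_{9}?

34

Iterating the recurrence up to F_{3} = 2 and F_{2} = 1:
F_{4} = F_{3} + F_{2} = 2 + 1 = 3
F_{5} = F_{4} + F_{3} = 3 + 2 = 5
F_{6} = F_{5} + F_{4} = 5 + 3 = 8
F_{7} = F_{6} + F_{5} = 8 + 5 = 13
F_{8} = F_{7} + F_{6} = 13 + 8 = 21
F_{9} = F_{8} + F_{7} = 21 + 13 = 34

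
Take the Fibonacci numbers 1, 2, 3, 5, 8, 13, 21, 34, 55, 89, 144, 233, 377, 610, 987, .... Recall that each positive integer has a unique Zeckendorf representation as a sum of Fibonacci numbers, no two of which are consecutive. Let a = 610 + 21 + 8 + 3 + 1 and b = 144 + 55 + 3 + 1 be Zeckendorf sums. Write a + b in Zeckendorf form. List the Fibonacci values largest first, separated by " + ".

The two numbers are 643 and 203, so their sum is 846.
subtract 610 from 846: 236 remains
subtract 233 from 236: 3 remains
subtract 3 from 3: 0 remains

610 + 233 + 3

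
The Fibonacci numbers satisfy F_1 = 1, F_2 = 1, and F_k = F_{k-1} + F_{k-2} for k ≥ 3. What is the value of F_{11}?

Iterating the recurrence up to F_{5} = 5 and F_{4} = 3:
F_{6} = F_{5} + F_{4} = 5 + 3 = 8
F_{7} = F_{6} + F_{5} = 8 + 5 = 13
F_{8} = F_{7} + F_{6} = 13 + 8 = 21
F_{9} = F_{8} + F_{7} = 21 + 13 = 34
F_{10} = F_{9} + F_{8} = 34 + 21 = 55
F_{11} = F_{10} + F_{9} = 55 + 34 = 89

89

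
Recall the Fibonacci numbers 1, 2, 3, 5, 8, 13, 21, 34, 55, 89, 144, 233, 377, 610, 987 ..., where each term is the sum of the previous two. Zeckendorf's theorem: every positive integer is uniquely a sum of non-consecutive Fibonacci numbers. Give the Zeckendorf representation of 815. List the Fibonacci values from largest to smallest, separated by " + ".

610 + 144 + 55 + 5 + 1

815 − 610 = 205
205 − 144 = 61
61 − 55 = 6
6 − 5 = 1
1 − 1 = 0
So 815 = 610 + 144 + 55 + 5 + 1, with no two terms consecutive in the sequence.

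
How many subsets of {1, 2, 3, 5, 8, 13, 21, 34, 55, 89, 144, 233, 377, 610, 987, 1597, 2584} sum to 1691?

Starting from the Zeckendorf form and repeatedly splitting a term F_k into F_{k−1} + F_{k−2} (when neither is already used) reaches every representation.
1691 = 1597+89+5 = 1597+89+3+2 = 1597+55+34+5 = 987+610+89+5 = 1597+55+34+3+2 = … (21 more), for 26 in all.

26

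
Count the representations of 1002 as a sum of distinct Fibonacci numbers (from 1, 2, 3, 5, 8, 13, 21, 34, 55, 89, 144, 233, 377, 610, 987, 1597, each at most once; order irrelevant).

Each representation comes from the Zeckendorf form by replacing some F_k with F_{k−1} + F_{k−2} where possible.
1002 = 987+13+2 = 987+8+5+2 = 610+377+13+2 = … (7 more), for 10 in all.

10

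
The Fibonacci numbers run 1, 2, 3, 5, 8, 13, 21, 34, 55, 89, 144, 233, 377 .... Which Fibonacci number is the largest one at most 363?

233

233 ≤ 363 < 377, so the largest Fibonacci number not exceeding 363 is 233.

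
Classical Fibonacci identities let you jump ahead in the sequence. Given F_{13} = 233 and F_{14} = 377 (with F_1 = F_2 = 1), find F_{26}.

By the doubling identity F_{2k} = F_k(2F_{k+1} − F_k): F_{26} = 233·(2·377 − 233) = 233·521 = 121393.

121393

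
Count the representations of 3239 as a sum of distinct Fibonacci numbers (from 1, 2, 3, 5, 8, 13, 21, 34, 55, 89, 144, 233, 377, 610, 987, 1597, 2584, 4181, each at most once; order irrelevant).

3239 = 2584+610+34+8+3 = 2584+610+34+8+2+1 = 2584+610+21+13+8+3 = 2584+377+233+34+8+3 = 2584+610+34+5+3+2+1 = … (37 more), for 42 in all.

42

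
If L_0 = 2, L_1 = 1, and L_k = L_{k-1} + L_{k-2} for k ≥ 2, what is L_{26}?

271443

Iterating the recurrence up to L_{20} = 15127 and L_{19} = 9349:
L_{21} = L_{20} + L_{19} = 15127 + 9349 = 24476
L_{22} = L_{21} + L_{20} = 24476 + 15127 = 39603
L_{23} = L_{22} + L_{21} = 39603 + 24476 = 64079
L_{24} = L_{23} + L_{22} = 64079 + 39603 = 103682
L_{25} = L_{24} + L_{23} = 103682 + 64079 = 167761
L_{26} = L_{25} + L_{24} = 167761 + 103682 = 271443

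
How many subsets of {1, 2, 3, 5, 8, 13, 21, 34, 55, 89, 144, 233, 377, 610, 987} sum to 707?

Each representation comes from the Zeckendorf form by replacing some F_k with F_{k−1} + F_{k−2} where possible.
707 = 610+89+8 = 610+89+5+3 = 610+55+34+8 = 377+233+89+8 = … (20 more), for 24 in all.

24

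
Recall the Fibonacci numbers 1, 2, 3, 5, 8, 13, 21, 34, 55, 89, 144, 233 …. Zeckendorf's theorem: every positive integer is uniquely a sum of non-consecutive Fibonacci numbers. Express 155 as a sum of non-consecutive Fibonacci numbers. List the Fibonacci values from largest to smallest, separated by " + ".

Repeatedly subtract the largest Fibonacci number that fits:
largest Fibonacci ≤ 155 is 144; 155 − 144 = 11
largest Fibonacci ≤ 11 is 8; 11 − 8 = 3
largest Fibonacci ≤ 3 is 3; 3 − 3 = 0
So 155 = 144 + 8 + 3, with no two terms consecutive in the sequence.

144 + 8 + 3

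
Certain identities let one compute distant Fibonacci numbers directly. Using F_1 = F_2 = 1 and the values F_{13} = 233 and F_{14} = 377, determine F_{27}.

196418

By F_{2k+1} = F_k² + F_{k+1}²: F_{27} = 233² + 377² = 54289 + 142129 = 196418.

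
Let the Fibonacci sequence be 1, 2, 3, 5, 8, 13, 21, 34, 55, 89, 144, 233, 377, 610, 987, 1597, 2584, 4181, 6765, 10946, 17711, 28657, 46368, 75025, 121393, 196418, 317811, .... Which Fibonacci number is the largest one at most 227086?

196418

196418 ≤ 227086 < 317811, so the largest Fibonacci number not exceeding 227086 is 196418.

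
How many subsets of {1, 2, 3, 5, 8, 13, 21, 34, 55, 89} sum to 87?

Each representation comes from the Zeckendorf form by replacing some F_k with F_{k−1} + F_{k−2} where possible.
87 = 55+21+8+3 = 55+21+8+2+1 = 55+21+5+3+2+1 = 55+13+8+5+3+2+1 = … (1 more), for 5 in all.

5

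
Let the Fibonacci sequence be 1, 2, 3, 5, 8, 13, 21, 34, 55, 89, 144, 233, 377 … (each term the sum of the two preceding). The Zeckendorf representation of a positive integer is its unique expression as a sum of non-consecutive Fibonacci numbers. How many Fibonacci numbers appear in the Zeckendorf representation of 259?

3

Greedily peel off the largest Fibonacci term at each step:
largest Fibonacci ≤ 259 is 233; 259 − 233 = 26
largest Fibonacci ≤ 26 is 21; 26 − 21 = 5
largest Fibonacci ≤ 5 is 5; 5 − 5 = 0
259 = 233 + 21 + 5, which has 3 terms.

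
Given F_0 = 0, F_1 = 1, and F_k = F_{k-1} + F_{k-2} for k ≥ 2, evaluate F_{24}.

Iterating the recurrence up to F_{19} = 4181 and F_{18} = 2584:
F_{20} = F_{19} + F_{18} = 4181 + 2584 = 6765
F_{21} = F_{20} + F_{19} = 6765 + 4181 = 10946
F_{22} = F_{21} + F_{20} = 10946 + 6765 = 17711
F_{23} = F_{22} + F_{21} = 17711 + 10946 = 28657
F_{24} = F_{23} + F_{22} = 28657 + 17711 = 46368

46368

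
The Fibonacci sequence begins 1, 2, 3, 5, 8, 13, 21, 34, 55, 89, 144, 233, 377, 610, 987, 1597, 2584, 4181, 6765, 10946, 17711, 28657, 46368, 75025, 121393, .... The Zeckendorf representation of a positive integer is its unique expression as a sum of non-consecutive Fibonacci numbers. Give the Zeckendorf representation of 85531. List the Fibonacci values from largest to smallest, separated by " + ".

Greedy algorithm:
85531 − 75025 = 10506
10506 − 6765 = 3741
3741 − 2584 = 1157
1157 − 987 = 170
170 − 144 = 26
26 − 21 = 5
5 − 5 = 0
So 85531 = 75025 + 6765 + 2584 + 987 + 144 + 21 + 5, with no two terms consecutive in the sequence.

75025 + 6765 + 2584 + 987 + 144 + 21 + 5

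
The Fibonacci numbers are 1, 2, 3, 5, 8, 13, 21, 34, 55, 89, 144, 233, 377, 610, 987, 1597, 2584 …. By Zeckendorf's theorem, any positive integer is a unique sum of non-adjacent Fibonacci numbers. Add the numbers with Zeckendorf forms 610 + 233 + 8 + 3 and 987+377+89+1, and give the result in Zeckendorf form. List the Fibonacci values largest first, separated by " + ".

1597 + 610 + 89 + 8 + 3 + 1

The two numbers are 854 and 1454, so their sum is 2308.
2308: greatest Fibonacci not exceeding it is 1597, leaving 711
711: greatest Fibonacci not exceeding it is 610, leaving 101
101: greatest Fibonacci not exceeding it is 89, leaving 12
12: greatest Fibonacci not exceeding it is 8, leaving 4
4: greatest Fibonacci not exceeding it is 3, leaving 1
1: greatest Fibonacci not exceeding it is 1, leaving 0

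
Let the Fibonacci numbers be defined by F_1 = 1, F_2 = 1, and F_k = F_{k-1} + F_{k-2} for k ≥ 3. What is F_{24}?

Iterating the recurrence up to F_{16} = 987 and F_{15} = 610:
F_{17} = F_{16} + F_{15} = 987 + 610 = 1597
F_{18} = F_{17} + F_{16} = 1597 + 987 = 2584
F_{19} = F_{18} + F_{17} = 2584 + 1597 = 4181
F_{20} = F_{19} + F_{18} = 4181 + 2584 = 6765
F_{21} = F_{20} + F_{19} = 6765 + 4181 = 10946
F_{22} = F_{21} + F_{20} = 10946 + 6765 = 17711
F_{23} = F_{22} + F_{21} = 17711 + 10946 = 28657
F_{24} = F_{23} + F_{22} = 28657 + 17711 = 46368

46368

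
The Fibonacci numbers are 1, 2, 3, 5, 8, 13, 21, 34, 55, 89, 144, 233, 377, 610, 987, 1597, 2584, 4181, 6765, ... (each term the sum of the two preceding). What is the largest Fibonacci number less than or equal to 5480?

4181

4181 ≤ 5480 < 6765, so the largest Fibonacci number not exceeding 5480 is 4181.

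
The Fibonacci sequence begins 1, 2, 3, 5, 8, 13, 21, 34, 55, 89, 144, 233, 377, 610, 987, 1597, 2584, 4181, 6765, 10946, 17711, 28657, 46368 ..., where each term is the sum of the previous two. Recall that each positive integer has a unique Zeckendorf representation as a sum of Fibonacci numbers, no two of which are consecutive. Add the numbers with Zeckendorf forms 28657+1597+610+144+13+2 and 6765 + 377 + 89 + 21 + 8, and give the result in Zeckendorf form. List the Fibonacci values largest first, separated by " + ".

The two numbers are 31023 and 7260, so their sum is 38283.
28657 ≤ 38283 < 46368, so take 28657; remainder 9626
6765 ≤ 9626 < 10946, so take 6765; remainder 2861
2584 ≤ 2861 < 4181, so take 2584; remainder 277
233 ≤ 277 < 377, so take 233; remainder 44
34 ≤ 44 < 55, so take 34; remainder 10
8 ≤ 10 < 13, so take 8; remainder 2
2 ≤ 2 < 3, so take 2; remainder 0

28657 + 6765 + 2584 + 233 + 34 + 8 + 2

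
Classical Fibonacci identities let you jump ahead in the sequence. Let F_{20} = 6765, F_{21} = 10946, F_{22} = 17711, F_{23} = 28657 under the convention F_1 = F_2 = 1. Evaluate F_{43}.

433494437

By the addition formula F_{m+n} = F_m F_{n+1} + F_{m−1} F_n with m=21, n=22: F_{43} = 10946·28657 + 6765·17711 = 313679522 + 119814915 = 433494437.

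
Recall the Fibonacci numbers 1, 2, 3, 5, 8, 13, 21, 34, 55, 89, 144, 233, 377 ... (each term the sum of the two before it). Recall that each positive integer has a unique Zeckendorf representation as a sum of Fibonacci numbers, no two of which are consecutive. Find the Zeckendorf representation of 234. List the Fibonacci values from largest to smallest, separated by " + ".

233 + 1

Repeatedly subtract the largest Fibonacci number that fits:
largest Fibonacci ≤ 234 is 233; 234 − 233 = 1
largest Fibonacci ≤ 1 is 1; 1 − 1 = 0
So 234 = 233 + 1, with no two terms consecutive in the sequence.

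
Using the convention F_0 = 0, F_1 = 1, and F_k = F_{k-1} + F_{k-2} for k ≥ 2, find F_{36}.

14930352

Iterating the recurrence up to F_{32} = 2178309 and F_{31} = 1346269:
F_{33} = F_{32} + F_{31} = 2178309 + 1346269 = 3524578
F_{34} = F_{33} + F_{32} = 3524578 + 2178309 = 5702887
F_{35} = F_{34} + F_{33} = 5702887 + 3524578 = 9227465
F_{36} = F_{35} + F_{34} = 9227465 + 5702887 = 14930352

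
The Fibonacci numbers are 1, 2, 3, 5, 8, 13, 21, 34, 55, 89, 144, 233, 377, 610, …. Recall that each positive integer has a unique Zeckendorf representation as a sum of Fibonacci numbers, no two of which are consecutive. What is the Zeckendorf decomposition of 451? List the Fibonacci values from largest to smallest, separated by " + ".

377 + 55 + 13 + 5 + 1

Greedy algorithm:
take 377 (≤ 451); 451 − 377 = 74
take 55 (≤ 74); 74 − 55 = 19
take 13 (≤ 19); 19 − 13 = 6
take 5 (≤ 6); 6 − 5 = 1
take 1 (≤ 1); 1 − 1 = 0
So 451 = 377 + 55 + 13 + 5 + 1, with no two terms consecutive in the sequence.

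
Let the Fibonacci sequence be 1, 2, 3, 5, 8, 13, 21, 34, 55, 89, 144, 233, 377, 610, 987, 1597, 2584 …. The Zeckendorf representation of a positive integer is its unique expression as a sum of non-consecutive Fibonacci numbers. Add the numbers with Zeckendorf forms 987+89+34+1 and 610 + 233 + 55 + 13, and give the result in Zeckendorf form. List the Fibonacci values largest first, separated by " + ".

1597 + 377 + 34 + 13 + 1

The two numbers are 1111 and 911, so their sum is 2022.
Repeatedly subtract the largest Fibonacci number that fits:
2022: greatest Fibonacci not exceeding it is 1597, leaving 425
425: greatest Fibonacci not exceeding it is 377, leaving 48
48: greatest Fibonacci not exceeding it is 34, leaving 14
14: greatest Fibonacci not exceeding it is 13, leaving 1
1: greatest Fibonacci not exceeding it is 1, leaving 0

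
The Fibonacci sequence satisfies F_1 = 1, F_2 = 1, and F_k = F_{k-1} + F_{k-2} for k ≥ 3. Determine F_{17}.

Iterating the recurrence up to F_{13} = 233 and F_{12} = 144:
F_{14} = F_{13} + F_{12} = 233 + 144 = 377
F_{15} = F_{14} + F_{13} = 377 + 233 = 610
F_{16} = F_{15} + F_{14} = 610 + 377 = 987
F_{17} = F_{16} + F_{15} = 987 + 610 = 1597

1597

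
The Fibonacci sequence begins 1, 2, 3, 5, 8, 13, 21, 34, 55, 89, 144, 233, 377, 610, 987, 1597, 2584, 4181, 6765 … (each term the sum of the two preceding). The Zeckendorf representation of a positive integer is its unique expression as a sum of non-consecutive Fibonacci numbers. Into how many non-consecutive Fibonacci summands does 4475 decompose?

5

Greedily peel off the largest Fibonacci term at each step:
4475 − 4181 = 294
294 − 233 = 61
61 − 55 = 6
6 − 5 = 1
1 − 1 = 0
4475 = 4181 + 233 + 55 + 5 + 1, which has 5 terms.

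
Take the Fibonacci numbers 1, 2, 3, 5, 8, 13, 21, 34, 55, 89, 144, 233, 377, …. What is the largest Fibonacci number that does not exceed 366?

233

233 ≤ 366 < 377, so the largest Fibonacci number not exceeding 366 is 233.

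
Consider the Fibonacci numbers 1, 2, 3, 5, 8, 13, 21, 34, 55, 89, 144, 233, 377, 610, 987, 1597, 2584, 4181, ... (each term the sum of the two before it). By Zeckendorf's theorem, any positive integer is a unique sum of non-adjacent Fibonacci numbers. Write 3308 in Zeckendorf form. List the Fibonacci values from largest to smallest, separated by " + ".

2584 + 610 + 89 + 21 + 3 + 1

largest Fibonacci ≤ 3308 is 2584; 3308 − 2584 = 724
largest Fibonacci ≤ 724 is 610; 724 − 610 = 114
largest Fibonacci ≤ 114 is 89; 114 − 89 = 25
largest Fibonacci ≤ 25 is 21; 25 − 21 = 4
largest Fibonacci ≤ 4 is 3; 4 − 3 = 1
largest Fibonacci ≤ 1 is 1; 1 − 1 = 0
So 3308 = 2584 + 610 + 89 + 21 + 3 + 1, with no two terms consecutive in the sequence.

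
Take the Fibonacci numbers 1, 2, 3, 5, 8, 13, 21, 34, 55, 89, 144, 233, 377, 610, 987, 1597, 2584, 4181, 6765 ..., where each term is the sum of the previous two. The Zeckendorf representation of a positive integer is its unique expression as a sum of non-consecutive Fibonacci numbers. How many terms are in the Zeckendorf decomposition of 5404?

largest Fibonacci ≤ 5404 is 4181; 5404 − 4181 = 1223
largest Fibonacci ≤ 1223 is 987; 1223 − 987 = 236
largest Fibonacci ≤ 236 is 233; 236 − 233 = 3
largest Fibonacci ≤ 3 is 3; 3 − 3 = 0
5404 = 4181 + 987 + 233 + 3, which has 4 terms.

4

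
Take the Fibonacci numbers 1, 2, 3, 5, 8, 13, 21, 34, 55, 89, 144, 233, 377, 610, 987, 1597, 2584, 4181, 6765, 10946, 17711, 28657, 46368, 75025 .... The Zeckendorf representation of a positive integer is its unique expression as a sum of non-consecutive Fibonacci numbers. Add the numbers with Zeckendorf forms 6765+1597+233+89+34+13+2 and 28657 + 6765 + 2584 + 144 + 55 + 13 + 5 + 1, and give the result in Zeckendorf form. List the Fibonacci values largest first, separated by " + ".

The two numbers are 8733 and 38224, so their sum is 46957.
Repeatedly subtract the largest Fibonacci number that fits:
subtract 46368 from 46957: 589 remains
subtract 377 from 589: 212 remains
subtract 144 from 212: 68 remains
subtract 55 from 68: 13 remains
subtract 13 from 13: 0 remains

46368 + 377 + 144 + 55 + 13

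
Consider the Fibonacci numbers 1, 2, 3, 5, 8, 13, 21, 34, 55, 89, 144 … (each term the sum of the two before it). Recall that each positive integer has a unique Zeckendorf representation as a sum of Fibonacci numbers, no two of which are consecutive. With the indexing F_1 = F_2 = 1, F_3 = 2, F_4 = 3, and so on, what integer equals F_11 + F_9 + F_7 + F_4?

139

F_11 + F_9 + F_7 + F_4 = 89 + 34 + 13 + 3 = 139.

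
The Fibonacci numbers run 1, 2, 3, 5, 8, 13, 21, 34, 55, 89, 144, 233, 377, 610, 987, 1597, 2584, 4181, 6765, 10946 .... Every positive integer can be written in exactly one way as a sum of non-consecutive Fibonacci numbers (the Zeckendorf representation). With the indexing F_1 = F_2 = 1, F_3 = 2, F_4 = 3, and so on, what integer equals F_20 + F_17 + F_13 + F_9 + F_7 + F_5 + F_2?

F_20 + F_17 + F_13 + F_9 + F_7 + F_5 + F_2 = 6765 + 1597 + 233 + 34 + 13 + 5 + 1 = 8648.

8648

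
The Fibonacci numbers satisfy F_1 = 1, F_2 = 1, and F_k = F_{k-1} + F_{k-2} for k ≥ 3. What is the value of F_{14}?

377

Iterating the recurrence up to F_{10} = 55 and F_{9} = 34:
F_{11} = F_{10} + F_{9} = 55 + 34 = 89
F_{12} = F_{11} + F_{10} = 89 + 55 = 144
F_{13} = F_{12} + F_{11} = 144 + 89 = 233
F_{14} = F_{13} + F_{12} = 233 + 144 = 377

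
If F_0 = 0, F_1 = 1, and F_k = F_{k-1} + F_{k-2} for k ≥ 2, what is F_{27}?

196418

Iterating the recurrence up to F_{20} = 6765 and F_{19} = 4181:
F_{21} = F_{20} + F_{19} = 6765 + 4181 = 10946
F_{22} = F_{21} + F_{20} = 10946 + 6765 = 17711
F_{23} = F_{22} + F_{21} = 17711 + 10946 = 28657
F_{24} = F_{23} + F_{22} = 28657 + 17711 = 46368
F_{25} = F_{24} + F_{23} = 46368 + 28657 = 75025
F_{26} = F_{25} + F_{24} = 75025 + 46368 = 121393
F_{27} = F_{26} + F_{25} = 121393 + 75025 = 196418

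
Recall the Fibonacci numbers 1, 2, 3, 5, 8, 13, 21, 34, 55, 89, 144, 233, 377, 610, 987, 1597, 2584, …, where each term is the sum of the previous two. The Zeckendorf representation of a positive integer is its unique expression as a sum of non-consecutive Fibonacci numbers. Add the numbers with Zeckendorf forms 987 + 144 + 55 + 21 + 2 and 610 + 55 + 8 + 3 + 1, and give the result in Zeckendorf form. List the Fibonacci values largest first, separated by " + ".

The two numbers are 1209 and 677, so their sum is 1886.
Repeatedly subtract the largest Fibonacci number that fits:
1597 ≤ 1886 < 2584, so take 1597; remainder 289
233 ≤ 289 < 377, so take 233; remainder 56
55 ≤ 56 < 89, so take 55; remainder 1
1 ≤ 1 < 2, so take 1; remainder 0

1597 + 233 + 55 + 1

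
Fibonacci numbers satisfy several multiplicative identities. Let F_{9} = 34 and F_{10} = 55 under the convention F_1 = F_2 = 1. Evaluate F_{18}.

2584

By the doubling identity F_{2k} = F_k(2F_{k+1} − F_k): F_{18} = 34·(2·55 − 34) = 34·76 = 2584.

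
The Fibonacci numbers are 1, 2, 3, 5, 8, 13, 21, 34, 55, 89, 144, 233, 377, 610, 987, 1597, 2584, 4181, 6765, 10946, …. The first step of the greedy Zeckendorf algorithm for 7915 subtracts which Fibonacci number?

6765 ≤ 7915 < 10946, so the largest Fibonacci number not exceeding 7915 is 6765.

6765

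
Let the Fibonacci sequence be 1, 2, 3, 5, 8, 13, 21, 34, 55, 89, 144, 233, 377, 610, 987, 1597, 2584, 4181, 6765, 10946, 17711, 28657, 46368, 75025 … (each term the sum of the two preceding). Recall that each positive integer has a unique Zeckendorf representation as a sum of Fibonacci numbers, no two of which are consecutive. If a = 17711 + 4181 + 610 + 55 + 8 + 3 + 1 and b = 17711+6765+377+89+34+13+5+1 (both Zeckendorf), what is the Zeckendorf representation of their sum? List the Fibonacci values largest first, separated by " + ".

The two numbers are 22569 and 24995, so their sum is 47564.
46368 ≤ 47564 < 75025, so take 46368; remainder 1196
987 ≤ 1196 < 1597, so take 987; remainder 209
144 ≤ 209 < 233, so take 144; remainder 65
55 ≤ 65 < 89, so take 55; remainder 10
8 ≤ 10 < 13, so take 8; remainder 2
2 ≤ 2 < 3, so take 2; remainder 0

46368 + 987 + 144 + 55 + 8 + 2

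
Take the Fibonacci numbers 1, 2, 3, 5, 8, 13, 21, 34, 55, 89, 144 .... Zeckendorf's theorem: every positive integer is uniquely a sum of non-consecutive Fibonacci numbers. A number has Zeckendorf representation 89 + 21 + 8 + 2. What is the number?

120

89 + 21 + 8 + 2 = 120.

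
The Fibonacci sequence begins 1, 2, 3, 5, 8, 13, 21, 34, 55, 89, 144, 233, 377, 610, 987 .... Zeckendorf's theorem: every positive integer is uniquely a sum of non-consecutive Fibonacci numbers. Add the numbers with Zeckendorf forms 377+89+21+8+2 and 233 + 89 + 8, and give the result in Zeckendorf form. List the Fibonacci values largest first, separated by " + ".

610 + 144 + 55 + 13 + 5

The two numbers are 497 and 330, so their sum is 827.
largest Fibonacci ≤ 827 is 610; 827 − 610 = 217
largest Fibonacci ≤ 217 is 144; 217 − 144 = 73
largest Fibonacci ≤ 73 is 55; 73 − 55 = 18
largest Fibonacci ≤ 18 is 13; 18 − 13 = 5
largest Fibonacci ≤ 5 is 5; 5 − 5 = 0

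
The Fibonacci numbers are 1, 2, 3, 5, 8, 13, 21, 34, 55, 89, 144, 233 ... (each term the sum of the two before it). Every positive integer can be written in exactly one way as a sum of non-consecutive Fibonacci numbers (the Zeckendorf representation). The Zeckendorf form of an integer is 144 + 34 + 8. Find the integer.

144 + 34 + 8 = 186.

186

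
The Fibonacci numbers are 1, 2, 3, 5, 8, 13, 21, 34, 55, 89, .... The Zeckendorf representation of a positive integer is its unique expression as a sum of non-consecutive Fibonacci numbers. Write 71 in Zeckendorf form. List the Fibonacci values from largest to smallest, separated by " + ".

55 + 13 + 3

Repeatedly subtract the largest Fibonacci number that fits:
71: greatest Fibonacci not exceeding it is 55, leaving 16
16: greatest Fibonacci not exceeding it is 13, leaving 3
3: greatest Fibonacci not exceeding it is 3, leaving 0
So 71 = 55 + 13 + 3, with no two terms consecutive in the sequence.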